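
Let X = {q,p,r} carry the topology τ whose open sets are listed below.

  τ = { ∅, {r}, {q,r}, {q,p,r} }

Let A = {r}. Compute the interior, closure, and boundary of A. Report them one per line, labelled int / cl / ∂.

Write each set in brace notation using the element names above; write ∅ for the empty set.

U open, U⊆A: ∅, {r}. int(A) = ⋃ = {r}
X∖A={q,p}, int(X∖A)=∅, hence cl(A)={q,p,r}
∂A: remove int from cl → {q,p}

int(A) = {r}
cl(A)  = {q,p,r}
∂A     = {q,p}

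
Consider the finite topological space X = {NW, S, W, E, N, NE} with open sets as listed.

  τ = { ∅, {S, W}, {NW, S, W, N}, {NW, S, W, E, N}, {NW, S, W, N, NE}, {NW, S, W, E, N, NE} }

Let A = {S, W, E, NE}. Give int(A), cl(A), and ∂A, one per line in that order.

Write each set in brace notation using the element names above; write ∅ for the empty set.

int(A) = {S, W}
cl(A)  = {NW, S, W, E, N, NE}
∂A     = {NW, E, N, NE}

opens ⊆ A: ∅, {S, W}; union → int = {S, W}
complement {NW, N}; its interior ∅; cl(A) = X∖∅ = {NW, S, W, E, N, NE}
boundary = {NW, S, W, E, N, NE} ∖ {S, W} = {NW, E, N, NE}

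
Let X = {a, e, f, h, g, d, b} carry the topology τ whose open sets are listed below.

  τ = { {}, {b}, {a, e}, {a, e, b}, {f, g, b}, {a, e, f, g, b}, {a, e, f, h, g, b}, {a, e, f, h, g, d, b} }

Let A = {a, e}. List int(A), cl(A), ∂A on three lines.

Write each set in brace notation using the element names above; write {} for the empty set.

int(A) = {a, e}
cl(A)  = {a, e, h, d}
∂A     = {h, d}

open subsets of A: {}, {a, e}; so int(A) = {a, e}
closure: X∖int(X∖A) = X∖{f, g, b} = {a, e, h, d}
∂A = {a, e, h, d} minus {a, e} = {h, d}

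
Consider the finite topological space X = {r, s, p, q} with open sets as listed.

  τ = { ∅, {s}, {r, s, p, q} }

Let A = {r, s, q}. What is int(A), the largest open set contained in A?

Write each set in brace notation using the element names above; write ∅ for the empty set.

U open, U⊆A: ∅, {s}. int(A) = ⋃ = {s}

{s}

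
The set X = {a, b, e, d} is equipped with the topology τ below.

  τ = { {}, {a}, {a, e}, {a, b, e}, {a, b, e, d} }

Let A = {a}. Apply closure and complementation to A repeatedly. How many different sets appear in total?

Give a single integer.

4

closure: X∖int(X∖A) = X∖{} = {a, b, e, d}
Let k=closure and c=complement:
  1. A     = {a}
  2. kA    = {a, b, e, d}
  3. cA    = {b, e, d}
  4. ckA   = {}
— saturated at 4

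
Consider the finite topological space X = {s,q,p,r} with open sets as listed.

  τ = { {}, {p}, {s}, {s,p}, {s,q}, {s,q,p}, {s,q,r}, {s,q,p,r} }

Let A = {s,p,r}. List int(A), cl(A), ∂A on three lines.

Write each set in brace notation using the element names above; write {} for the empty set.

opens ⊆ A: {}, {s}, {p}, {s,p}; union → int = {s,p}
complement {q}; its interior {}; cl(A) = X∖{} = {s,q,p,r}
boundary = {s,q,p,r} ∖ {s,p} = {q,r}

int(A) = {s,p}
cl(A)  = {s,q,p,r}
∂A     = {q,r}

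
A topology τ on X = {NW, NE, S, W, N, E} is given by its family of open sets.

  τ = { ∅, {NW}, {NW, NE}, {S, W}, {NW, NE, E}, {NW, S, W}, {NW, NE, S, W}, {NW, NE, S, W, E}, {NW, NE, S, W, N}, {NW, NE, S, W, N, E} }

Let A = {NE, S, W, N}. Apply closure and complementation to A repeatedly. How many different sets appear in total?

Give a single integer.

8

closure: X∖int(X∖A) = X∖{NW} = {NE, S, W, N, E}
Let k=closure and c=complement:
  1. A     = {NE, S, W, N}
  2. kA    = {NE, S, W, N, E}
  3. cA    = {NW, E}
  4. ckA   = {NW}
  5. kcA   = {NW, NE, N, E}
  6. ckcA  = {S, W}
  7. kckcA = {S, W, N}
  8. ckckcA = {NW, NE, E}
— saturated at 8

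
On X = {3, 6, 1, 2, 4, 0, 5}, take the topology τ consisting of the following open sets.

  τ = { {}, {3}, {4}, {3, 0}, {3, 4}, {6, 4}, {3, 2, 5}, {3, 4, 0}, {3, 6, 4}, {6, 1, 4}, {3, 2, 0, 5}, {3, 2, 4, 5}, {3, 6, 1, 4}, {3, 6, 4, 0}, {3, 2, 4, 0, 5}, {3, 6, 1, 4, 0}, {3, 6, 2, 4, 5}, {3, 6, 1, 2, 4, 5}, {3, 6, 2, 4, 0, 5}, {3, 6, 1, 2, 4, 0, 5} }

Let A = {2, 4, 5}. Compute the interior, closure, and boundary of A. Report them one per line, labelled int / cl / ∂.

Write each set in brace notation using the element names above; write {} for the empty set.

int(A) = {4}
cl(A)  = {6, 1, 2, 4, 5}
∂A     = {6, 1, 2, 5}

interior: largest open inside A is {4} (from {}, {4})
cl via duality: int({3, 6, 1, 0}) = {3, 0}, so X∖{3, 0} = {6, 1, 2, 4, 5}
cl∖int = {6, 1, 2, 5}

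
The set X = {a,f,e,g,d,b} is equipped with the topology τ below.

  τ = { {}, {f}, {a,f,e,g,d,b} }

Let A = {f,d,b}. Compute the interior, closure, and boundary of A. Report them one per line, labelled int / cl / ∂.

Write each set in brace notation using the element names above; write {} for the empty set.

interior: largest open inside A is {f} (from {}, {f})
cl via duality: int({a,e,g}) = {}, so X∖{} = {a,f,e,g,d,b}
cl∖int = {a,e,g,d,b}

int(A) = {f}
cl(A)  = {a,f,e,g,d,b}
∂A     = {a,e,g,d,b}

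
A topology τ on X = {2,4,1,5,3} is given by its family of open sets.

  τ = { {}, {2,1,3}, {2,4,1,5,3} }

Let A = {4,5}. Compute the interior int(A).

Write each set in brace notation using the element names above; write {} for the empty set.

open subsets of A: {}; so int(A) = {}

{}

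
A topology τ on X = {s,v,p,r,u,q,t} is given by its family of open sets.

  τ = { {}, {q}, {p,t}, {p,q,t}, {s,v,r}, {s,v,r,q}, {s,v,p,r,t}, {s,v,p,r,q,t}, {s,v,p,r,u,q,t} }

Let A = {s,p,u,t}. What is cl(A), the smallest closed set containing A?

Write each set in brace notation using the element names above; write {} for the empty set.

complement {v,r,q}; its interior {q}; cl(A) = X∖{q} = {s,v,p,r,u,t}

{s,v,p,r,u,t}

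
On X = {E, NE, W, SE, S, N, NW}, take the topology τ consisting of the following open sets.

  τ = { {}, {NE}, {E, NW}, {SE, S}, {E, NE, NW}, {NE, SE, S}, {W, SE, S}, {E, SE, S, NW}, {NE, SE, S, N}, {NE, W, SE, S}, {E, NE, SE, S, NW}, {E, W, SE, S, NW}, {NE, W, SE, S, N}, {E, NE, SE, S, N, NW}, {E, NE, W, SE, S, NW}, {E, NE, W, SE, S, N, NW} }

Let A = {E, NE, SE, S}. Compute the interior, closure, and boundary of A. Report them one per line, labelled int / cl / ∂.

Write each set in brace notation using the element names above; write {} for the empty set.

int(A) = {NE, SE, S}
cl(A)  = {E, NE, W, SE, S, N, NW}
∂A     = {E, W, N, NW}

open subsets of A: {}, {NE}, {SE, S}, {NE, SE, S}; so int(A) = {NE, SE, S}
closure: X∖int(X∖A) = X∖{} = {E, NE, W, SE, S, N, NW}
∂A = {E, NE, W, SE, S, N, NW} minus {NE, SE, S} = {E, W, N, NW}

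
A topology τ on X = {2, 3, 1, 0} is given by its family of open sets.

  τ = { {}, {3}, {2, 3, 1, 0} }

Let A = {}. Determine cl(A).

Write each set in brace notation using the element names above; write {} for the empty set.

{}

complement {2, 3, 1, 0}; its interior {2, 3, 1, 0}; cl(A) = X∖{2, 3, 1, 0} = {}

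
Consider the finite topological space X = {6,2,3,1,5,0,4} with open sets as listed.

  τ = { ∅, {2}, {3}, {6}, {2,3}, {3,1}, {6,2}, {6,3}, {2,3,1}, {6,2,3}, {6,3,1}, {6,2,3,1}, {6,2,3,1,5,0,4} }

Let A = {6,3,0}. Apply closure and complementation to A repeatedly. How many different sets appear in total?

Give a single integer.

closure: X∖int(X∖A) = X∖{2} = {6,3,1,5,0,4}
Let k=closure and c=complement:
  1. A     = {6,3,0}
  2. kA    = {6,3,1,5,0,4}
  3. cA    = {2,1,5,4}
  4. ckA   = {2}
  5. kcA   = {2,1,5,0,4}
  6. kckA  = {2,5,0,4}
  7. ckcA  = {6,3}
  8. ckckA = {6,3,1}
— saturated at 8

8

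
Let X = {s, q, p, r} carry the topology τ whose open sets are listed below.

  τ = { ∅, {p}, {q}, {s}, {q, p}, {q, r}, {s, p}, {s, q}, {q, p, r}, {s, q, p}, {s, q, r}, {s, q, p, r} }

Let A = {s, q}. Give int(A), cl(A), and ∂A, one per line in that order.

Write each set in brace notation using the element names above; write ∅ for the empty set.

int(A) = {s, q}
cl(A)  = {s, q, r}
∂A     = {r}

U open, U⊆A: ∅, {q}, {s}, {s, q}. int(A) = ⋃ = {s, q}
X∖A={p, r}, int(X∖A)={p}, hence cl(A)={s, q, r}
∂A: remove int from cl → {r}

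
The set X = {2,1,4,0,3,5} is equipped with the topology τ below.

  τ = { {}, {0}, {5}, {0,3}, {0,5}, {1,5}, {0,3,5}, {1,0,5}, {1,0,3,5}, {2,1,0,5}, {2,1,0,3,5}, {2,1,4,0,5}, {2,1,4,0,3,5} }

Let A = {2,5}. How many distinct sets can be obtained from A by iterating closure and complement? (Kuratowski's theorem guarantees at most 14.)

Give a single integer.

X∖A={1,4,0,3}, int(X∖A)={0,3}, hence cl(A)={2,1,4,5}
Orbit (k=closure, c=complement):
  1. A     = {2,5}
  2. kA    = {2,1,4,5}
  3. cA    = {1,4,0,3}
  4. ckA   = {0,3}
  5. kcA   = {2,1,4,0,3}
  6. kckA  = {2,4,0,3}
  7. ckcA  = {5}
  8. ckckA = {1,5}
(closed under both — stop)

8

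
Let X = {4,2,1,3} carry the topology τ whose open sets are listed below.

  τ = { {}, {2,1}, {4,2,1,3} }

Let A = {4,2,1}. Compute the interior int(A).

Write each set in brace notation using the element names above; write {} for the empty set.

open subsets of A: {}, {2,1}; so int(A) = {2,1}

{2,1}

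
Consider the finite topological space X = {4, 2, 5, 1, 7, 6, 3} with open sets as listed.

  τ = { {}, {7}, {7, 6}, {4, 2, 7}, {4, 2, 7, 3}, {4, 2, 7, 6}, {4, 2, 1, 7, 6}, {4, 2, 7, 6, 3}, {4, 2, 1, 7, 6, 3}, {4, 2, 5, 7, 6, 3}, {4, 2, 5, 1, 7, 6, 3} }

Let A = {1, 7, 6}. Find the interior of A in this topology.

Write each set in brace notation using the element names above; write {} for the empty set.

{7, 6}

open subsets of A: {}, {7}, {7, 6}; so int(A) = {7, 6}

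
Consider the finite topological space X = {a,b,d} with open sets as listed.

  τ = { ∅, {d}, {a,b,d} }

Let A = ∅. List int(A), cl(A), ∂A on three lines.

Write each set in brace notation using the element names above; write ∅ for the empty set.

open subsets of A: ∅; so int(A) = ∅
closure: X∖int(X∖A) = X∖{a,b,d} = ∅
∂A = ∅ minus ∅ = ∅

int(A) = ∅
cl(A)  = ∅
∂A     = ∅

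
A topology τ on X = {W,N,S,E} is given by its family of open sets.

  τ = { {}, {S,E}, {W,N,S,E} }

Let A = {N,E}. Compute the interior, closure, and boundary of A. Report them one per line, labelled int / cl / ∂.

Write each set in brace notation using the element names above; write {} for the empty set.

opens ⊆ A: {}; union → int = {}
complement {W,S}; its interior {}; cl(A) = X∖{} = {W,N,S,E}
boundary = {W,N,S,E} ∖ {} = {W,N,S,E}

int(A) = {}
cl(A)  = {W,N,S,E}
∂A     = {W,N,S,E}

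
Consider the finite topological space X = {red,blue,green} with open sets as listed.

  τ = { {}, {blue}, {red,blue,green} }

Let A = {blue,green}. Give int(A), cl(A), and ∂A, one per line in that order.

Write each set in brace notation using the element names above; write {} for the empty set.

open subsets of A: {}, {blue}; so int(A) = {blue}
closure: X∖int(X∖A) = X∖{} = {red,blue,green}
∂A = {red,blue,green} minus {blue} = {red,green}

int(A) = {blue}
cl(A)  = {red,blue,green}
∂A     = {red,green}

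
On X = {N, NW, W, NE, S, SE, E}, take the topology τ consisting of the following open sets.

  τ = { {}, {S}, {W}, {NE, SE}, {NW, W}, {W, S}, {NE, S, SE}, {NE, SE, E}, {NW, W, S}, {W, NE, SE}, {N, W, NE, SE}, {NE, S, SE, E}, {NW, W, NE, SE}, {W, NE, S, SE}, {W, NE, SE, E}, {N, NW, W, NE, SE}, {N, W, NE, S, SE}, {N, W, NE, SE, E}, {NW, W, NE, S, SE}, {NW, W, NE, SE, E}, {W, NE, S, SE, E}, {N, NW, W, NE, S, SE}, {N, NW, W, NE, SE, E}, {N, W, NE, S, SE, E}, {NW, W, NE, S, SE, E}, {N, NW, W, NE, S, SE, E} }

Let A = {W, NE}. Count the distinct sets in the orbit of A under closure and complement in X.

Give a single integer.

10

closure: X∖int(X∖A) = X∖{S} = {N, NW, W, NE, SE, E}
Let k=closure and c=complement:
  1. A     = {W, NE}
  2. kA    = {N, NW, W, NE, SE, E}
  3. cA    = {N, NW, S, SE, E}
  4. ckA   = {S}
  5. kcA   = {N, NW, NE, S, SE, E}
  6. ckcA  = {W}
  7. kckcA = {N, NW, W}
  8. ckckcA = {NE, S, SE, E}
  9. kckckcA = {N, NE, S, SE, E}
  10. ckckckcA = {NW, W}
— saturated at 10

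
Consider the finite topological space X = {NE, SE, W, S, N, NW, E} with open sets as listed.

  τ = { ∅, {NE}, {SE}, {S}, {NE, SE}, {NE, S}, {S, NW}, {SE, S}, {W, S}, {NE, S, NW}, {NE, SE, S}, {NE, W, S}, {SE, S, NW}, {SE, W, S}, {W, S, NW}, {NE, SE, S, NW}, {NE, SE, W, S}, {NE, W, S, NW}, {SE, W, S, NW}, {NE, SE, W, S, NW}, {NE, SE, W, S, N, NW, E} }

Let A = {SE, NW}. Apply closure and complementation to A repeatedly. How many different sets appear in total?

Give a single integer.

8

complement {NE, W, S, N, E}; its interior {NE, W, S}; cl(A) = X∖{NE, W, S} = {SE, N, NW, E}
With k = closure, c = complement:
  1. A     = {SE, NW}
  2. kA    = {SE, N, NW, E}
  3. cA    = {NE, W, S, N, E}
  4. ckA   = {NE, W, S}
  5. kcA   = {NE, W, S, N, NW, E}
  6. ckcA  = {SE}
  7. kckcA = {SE, N, E}
  8. ckckcA = {NE, W, S, NW}
k, c of each give nothing new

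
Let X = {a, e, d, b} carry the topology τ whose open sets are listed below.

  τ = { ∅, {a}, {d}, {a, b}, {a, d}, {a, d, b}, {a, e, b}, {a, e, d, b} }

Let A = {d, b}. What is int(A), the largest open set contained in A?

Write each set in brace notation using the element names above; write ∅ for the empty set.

{d}

U open, U⊆A: ∅, {d}. int(A) = ⋃ = {d}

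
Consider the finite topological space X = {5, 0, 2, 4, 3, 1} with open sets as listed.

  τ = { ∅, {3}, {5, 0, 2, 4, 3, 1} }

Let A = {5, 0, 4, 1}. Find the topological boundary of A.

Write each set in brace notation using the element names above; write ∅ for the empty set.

U open, U⊆A: ∅. int(A) = ⋃ = ∅
X∖A={2, 3}, int(X∖A)={3}, hence cl(A)={5, 0, 2, 4, 1}
∂A: remove int from cl → {5, 0, 2, 4, 1}

{5, 0, 2, 4, 1}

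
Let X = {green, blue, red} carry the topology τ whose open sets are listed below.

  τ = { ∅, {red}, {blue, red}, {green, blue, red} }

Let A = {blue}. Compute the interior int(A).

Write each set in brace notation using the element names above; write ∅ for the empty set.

opens ⊆ A: ∅; union → int = ∅

∅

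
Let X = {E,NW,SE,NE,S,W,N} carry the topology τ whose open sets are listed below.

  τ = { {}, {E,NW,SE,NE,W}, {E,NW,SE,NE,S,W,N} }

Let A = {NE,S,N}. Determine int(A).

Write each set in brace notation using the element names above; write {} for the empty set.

U open, U⊆A: {}. int(A) = ⋃ = {}

{}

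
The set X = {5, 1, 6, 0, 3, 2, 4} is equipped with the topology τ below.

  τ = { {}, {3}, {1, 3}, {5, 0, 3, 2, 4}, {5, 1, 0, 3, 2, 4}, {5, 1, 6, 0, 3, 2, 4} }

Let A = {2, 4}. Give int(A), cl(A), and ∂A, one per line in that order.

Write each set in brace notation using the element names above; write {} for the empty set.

int(A) = {}
cl(A)  = {5, 6, 0, 2, 4}
∂A     = {5, 6, 0, 2, 4}

interior: largest open inside A is {} (from {})
cl via duality: int({5, 1, 6, 0, 3}) = {1, 3}, so X∖{1, 3} = {5, 6, 0, 2, 4}
cl∖int = {5, 6, 0, 2, 4}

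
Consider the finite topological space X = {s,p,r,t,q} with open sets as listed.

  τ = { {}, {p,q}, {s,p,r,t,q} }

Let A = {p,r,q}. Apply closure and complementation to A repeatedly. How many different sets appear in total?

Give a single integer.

6

closure: X∖int(X∖A) = X∖{} = {s,p,r,t,q}
Let k=closure and c=complement:
  1. A     = {p,r,q}
  2. kA    = {s,p,r,t,q}
  3. cA    = {s,t}
  4. ckA   = {}
  5. kcA   = {s,r,t}
  6. ckcA  = {p,q}
— saturated at 6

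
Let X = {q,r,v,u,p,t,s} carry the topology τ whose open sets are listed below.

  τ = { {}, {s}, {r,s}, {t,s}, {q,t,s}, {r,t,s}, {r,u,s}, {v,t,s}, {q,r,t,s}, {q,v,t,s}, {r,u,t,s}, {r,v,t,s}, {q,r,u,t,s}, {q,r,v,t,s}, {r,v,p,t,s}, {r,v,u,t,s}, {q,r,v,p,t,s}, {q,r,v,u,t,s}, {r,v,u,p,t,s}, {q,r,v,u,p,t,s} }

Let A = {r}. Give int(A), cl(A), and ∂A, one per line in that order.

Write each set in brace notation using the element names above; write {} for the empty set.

opens ⊆ A: {}; union → int = {}
complement {q,v,u,p,t,s}; its interior {q,v,t,s}; cl(A) = X∖{q,v,t,s} = {r,u,p}
boundary = {r,u,p} ∖ {} = {r,u,p}

int(A) = {}
cl(A)  = {r,u,p}
∂A     = {r,u,p}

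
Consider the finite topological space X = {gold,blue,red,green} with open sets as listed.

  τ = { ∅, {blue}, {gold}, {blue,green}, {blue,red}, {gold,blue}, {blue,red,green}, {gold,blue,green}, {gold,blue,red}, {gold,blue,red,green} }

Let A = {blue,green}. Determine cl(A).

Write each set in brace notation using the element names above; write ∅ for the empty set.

complement {gold,red}; its interior {gold}; cl(A) = X∖{gold} = {blue,red,green}

{blue,red,green}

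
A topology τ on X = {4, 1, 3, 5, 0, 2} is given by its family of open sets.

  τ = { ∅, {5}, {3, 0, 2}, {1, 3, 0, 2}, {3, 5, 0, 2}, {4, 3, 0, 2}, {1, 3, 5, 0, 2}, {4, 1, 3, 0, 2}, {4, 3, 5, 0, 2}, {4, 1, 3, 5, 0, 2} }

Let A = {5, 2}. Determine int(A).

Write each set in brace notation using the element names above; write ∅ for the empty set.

{5}

interior: largest open inside A is {5} (from ∅, {5})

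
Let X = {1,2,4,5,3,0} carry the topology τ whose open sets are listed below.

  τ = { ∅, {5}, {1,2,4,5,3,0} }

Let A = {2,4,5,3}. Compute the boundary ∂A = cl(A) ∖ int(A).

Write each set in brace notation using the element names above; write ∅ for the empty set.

{1,2,4,3,0}

opens ⊆ A: ∅, {5}; union → int = {5}
complement {1,0}; its interior ∅; cl(A) = X∖∅ = {1,2,4,5,3,0}
boundary = {1,2,4,5,3,0} ∖ {5} = {1,2,4,3,0}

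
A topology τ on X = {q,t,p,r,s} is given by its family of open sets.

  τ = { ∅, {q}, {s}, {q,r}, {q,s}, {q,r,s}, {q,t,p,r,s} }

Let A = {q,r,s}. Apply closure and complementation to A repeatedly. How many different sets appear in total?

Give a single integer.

cl via duality: int({t,p}) = ∅, so X∖∅ = {q,t,p,r,s}
Write k for closure, c for complement:
  1. A     = {q,r,s}
  2. kA    = {q,t,p,r,s}
  3. cA    = {t,p}
  4. ckA   = ∅
applying k or c yields no new set

4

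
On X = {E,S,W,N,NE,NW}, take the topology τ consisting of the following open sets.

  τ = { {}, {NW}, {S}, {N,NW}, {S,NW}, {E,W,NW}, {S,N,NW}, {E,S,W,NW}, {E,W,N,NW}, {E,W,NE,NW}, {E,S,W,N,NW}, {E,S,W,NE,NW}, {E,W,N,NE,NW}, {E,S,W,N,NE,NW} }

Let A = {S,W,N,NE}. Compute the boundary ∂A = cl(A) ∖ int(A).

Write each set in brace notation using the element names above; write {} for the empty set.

{E,W,N,NE}

opens ⊆ A: {}, {S}; union → int = {S}
complement {E,NW}; its interior {NW}; cl(A) = X∖{NW} = {E,S,W,N,NE}
boundary = {E,S,W,N,NE} ∖ {S} = {E,W,N,NE}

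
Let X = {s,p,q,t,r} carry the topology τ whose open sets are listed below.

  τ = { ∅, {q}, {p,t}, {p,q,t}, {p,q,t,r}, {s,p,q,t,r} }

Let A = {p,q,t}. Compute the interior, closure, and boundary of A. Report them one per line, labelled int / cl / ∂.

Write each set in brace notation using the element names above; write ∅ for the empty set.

opens ⊆ A: ∅, {q}, {p,t}, {p,q,t}; union → int = {p,q,t}
complement {s,r}; its interior ∅; cl(A) = X∖∅ = {s,p,q,t,r}
boundary = {s,p,q,t,r} ∖ {p,q,t} = {s,r}

int(A) = {p,q,t}
cl(A)  = {s,p,q,t,r}
∂A     = {s,r}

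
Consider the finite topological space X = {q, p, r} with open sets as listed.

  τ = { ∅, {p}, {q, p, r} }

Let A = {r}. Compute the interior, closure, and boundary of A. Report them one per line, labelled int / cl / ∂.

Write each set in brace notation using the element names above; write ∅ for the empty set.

interior: largest open inside A is ∅ (from ∅)
cl via duality: int({q, p}) = {p}, so X∖{p} = {q, r}
cl∖int = {q, r}

int(A) = ∅
cl(A)  = {q, r}
∂A     = {q, r}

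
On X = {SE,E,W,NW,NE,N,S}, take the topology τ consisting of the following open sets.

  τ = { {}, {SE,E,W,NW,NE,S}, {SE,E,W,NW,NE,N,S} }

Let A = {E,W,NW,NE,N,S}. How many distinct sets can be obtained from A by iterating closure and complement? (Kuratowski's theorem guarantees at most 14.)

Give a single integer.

cl via duality: int({SE}) = {}, so X∖{} = {SE,E,W,NW,NE,N,S}
Write k for closure, c for complement:
  1. A     = {E,W,NW,NE,N,S}
  2. kA    = {SE,E,W,NW,NE,N,S}
  3. cA    = {SE}
  4. ckA   = {}
applying k or c yields no new set

4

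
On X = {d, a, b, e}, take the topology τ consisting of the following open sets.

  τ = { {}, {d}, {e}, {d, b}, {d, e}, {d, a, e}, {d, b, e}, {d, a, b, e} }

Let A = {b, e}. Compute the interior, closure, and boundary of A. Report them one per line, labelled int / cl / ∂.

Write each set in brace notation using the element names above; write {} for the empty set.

opens ⊆ A: {}, {e}; union → int = {e}
complement {d, a}; its interior {d}; cl(A) = X∖{d} = {a, b, e}
boundary = {a, b, e} ∖ {e} = {a, b}

int(A) = {e}
cl(A)  = {a, b, e}
∂A     = {a, b}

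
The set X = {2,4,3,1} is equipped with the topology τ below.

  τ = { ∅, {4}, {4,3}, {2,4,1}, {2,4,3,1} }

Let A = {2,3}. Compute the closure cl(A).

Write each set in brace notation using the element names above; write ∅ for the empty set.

{2,3,1}

complement {4,1}; its interior {4}; cl(A) = X∖{4} = {2,3,1}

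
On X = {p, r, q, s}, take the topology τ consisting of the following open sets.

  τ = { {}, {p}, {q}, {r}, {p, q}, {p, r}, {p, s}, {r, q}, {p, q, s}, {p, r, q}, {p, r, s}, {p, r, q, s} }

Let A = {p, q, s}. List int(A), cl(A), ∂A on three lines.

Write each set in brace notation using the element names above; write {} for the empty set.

open subsets of A: {}, {q}, {p}, {p, s}, {p, q}, {p, q, s}; so int(A) = {p, q, s}
closure: X∖int(X∖A) = X∖{r} = {p, q, s}
∂A = {p, q, s} minus {p, q, s} = {}

int(A) = {p, q, s}
cl(A)  = {p, q, s}
∂A     = {}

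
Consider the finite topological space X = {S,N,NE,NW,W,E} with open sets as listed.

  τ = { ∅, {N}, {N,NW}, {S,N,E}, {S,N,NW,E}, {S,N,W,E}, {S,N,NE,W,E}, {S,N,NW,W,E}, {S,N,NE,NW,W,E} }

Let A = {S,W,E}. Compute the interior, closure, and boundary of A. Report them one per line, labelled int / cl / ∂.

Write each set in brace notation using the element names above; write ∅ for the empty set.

U open, U⊆A: ∅. int(A) = ⋃ = ∅
X∖A={N,NE,NW}, int(X∖A)={N,NW}, hence cl(A)={S,NE,W,E}
∂A: remove int from cl → {S,NE,W,E}

int(A) = ∅
cl(A)  = {S,NE,W,E}
∂A     = {S,NE,W,E}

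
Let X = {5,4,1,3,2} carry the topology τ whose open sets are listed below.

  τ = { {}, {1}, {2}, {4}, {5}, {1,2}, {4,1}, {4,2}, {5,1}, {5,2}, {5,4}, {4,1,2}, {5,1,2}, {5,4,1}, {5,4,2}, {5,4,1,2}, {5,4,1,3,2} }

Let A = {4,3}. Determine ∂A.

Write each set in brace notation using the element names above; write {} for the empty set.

open subsets of A: {}, {4}; so int(A) = {4}
closure: X∖int(X∖A) = X∖{5,1,2} = {4,3}
∂A = {4,3} minus {4} = {3}

{3}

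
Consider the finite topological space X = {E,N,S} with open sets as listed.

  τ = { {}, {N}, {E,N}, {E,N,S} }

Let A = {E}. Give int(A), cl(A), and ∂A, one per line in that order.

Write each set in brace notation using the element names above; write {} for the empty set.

int(A) = {}
cl(A)  = {E,S}
∂A     = {E,S}

open subsets of A: {}; so int(A) = {}
closure: X∖int(X∖A) = X∖{N} = {E,S}
∂A = {E,S} minus {} = {E,S}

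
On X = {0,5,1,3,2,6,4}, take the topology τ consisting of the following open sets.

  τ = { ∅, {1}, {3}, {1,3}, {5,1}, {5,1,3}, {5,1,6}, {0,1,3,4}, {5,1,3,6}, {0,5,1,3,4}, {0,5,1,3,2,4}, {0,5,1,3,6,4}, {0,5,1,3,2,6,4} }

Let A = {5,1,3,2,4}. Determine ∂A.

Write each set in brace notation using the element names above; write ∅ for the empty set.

open subsets of A: ∅, {3}, {1}, {5,1}, {1,3}, {5,1,3}; so int(A) = {5,1,3}
closure: X∖int(X∖A) = X∖∅ = {0,5,1,3,2,6,4}
∂A = {0,5,1,3,2,6,4} minus {5,1,3} = {0,2,6,4}

{0,2,6,4}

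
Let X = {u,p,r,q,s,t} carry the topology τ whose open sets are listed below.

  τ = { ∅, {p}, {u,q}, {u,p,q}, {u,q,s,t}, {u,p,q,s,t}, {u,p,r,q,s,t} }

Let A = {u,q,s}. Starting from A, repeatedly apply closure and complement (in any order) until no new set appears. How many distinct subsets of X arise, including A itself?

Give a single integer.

X∖A={p,r,t}, int(X∖A)={p}, hence cl(A)={u,r,q,s,t}
Orbit (k=closure, c=complement):
  1. A     = {u,q,s}
  2. kA    = {u,r,q,s,t}
  3. cA    = {p,r,t}
  4. ckA   = {p}
  5. kcA   = {p,r,s,t}
  6. kckA  = {p,r}
  7. ckcA  = {u,q}
  8. ckckA = {u,q,s,t}
(closed under both — stop)

8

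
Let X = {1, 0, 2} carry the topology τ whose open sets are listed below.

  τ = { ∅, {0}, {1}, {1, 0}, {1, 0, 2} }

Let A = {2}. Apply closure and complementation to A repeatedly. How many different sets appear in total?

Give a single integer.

4

X∖A={1, 0}, int(X∖A)={1, 0}, hence cl(A)={2}
Orbit (k=closure, c=complement):
  1. A     = {2}
  2. cA    = {1, 0}
  3. kcA   = {1, 0, 2}
  4. ckcA  = ∅
(closed under both — stop)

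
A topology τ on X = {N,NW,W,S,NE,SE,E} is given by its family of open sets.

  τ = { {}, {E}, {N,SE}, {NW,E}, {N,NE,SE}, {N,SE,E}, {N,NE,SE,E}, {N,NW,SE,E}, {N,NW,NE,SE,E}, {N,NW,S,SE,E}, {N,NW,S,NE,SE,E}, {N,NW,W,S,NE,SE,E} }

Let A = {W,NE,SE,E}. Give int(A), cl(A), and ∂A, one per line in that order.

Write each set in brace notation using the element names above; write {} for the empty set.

U open, U⊆A: {}, {E}. int(A) = ⋃ = {E}
X∖A={N,NW,S}, int(X∖A)={}, hence cl(A)={N,NW,W,S,NE,SE,E}
∂A: remove int from cl → {N,NW,W,S,NE,SE}

int(A) = {E}
cl(A)  = {N,NW,W,S,NE,SE,E}
∂A     = {N,NW,W,S,NE,SE}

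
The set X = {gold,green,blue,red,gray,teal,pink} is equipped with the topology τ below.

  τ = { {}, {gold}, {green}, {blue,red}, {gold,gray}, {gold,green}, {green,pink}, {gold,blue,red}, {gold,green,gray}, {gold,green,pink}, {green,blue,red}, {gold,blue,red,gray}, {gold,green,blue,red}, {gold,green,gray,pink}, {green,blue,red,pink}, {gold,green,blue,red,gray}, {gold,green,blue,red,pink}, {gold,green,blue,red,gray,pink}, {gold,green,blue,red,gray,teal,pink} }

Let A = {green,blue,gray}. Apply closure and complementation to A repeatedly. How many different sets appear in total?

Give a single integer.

cl via duality: int({gold,red,teal,pink}) = {gold}, so X∖{gold} = {green,blue,red,gray,teal,pink}
Write k for closure, c for complement:
  1. A     = {green,blue,gray}
  2. kA    = {green,blue,red,gray,teal,pink}
  3. cA    = {gold,red,teal,pink}
  4. ckA   = {gold}
  5. kcA   = {gold,blue,red,gray,teal,pink}
  6. kckA  = {gold,gray,teal}
  7. ckcA  = {green}
  8. ckckA = {green,blue,red,pink}
  9. kckcA = {green,teal,pink}
  10. kckckA = {green,blue,red,teal,pink}
  11. ckckcA = {gold,blue,red,gray}
  12. ckckckA = {gold,gray}
  13. kckckcA = {gold,blue,red,gray,teal}
  14. ckckckcA = {green,pink}
applying k or c yields no new set

14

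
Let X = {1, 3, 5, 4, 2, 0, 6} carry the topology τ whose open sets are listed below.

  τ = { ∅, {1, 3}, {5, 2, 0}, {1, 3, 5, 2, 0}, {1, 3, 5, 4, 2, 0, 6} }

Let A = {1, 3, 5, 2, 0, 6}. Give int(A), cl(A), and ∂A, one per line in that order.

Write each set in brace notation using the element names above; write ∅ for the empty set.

int(A) = {1, 3, 5, 2, 0}
cl(A)  = {1, 3, 5, 4, 2, 0, 6}
∂A     = {4, 6}

interior: largest open inside A is {1, 3, 5, 2, 0} (from ∅, {1, 3}, {5, 2, 0}, {1, 3, 5, 2, 0})
cl via duality: int({4}) = ∅, so X∖∅ = {1, 3, 5, 4, 2, 0, 6}
cl∖int = {4, 6}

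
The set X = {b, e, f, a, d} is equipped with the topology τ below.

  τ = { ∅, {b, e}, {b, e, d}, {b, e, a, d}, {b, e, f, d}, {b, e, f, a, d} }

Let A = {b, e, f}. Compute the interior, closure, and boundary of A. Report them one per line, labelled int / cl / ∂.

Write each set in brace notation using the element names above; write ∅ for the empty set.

opens ⊆ A: ∅, {b, e}; union → int = {b, e}
complement {a, d}; its interior ∅; cl(A) = X∖∅ = {b, e, f, a, d}
boundary = {b, e, f, a, d} ∖ {b, e} = {f, a, d}

int(A) = {b, e}
cl(A)  = {b, e, f, a, d}
∂A     = {f, a, d}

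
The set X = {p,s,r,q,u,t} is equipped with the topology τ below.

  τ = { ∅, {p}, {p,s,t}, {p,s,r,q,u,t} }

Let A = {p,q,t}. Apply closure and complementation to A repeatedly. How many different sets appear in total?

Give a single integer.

6

complement {s,r,u}; its interior ∅; cl(A) = X∖∅ = {p,s,r,q,u,t}
With k = closure, c = complement:
  1. A     = {p,q,t}
  2. kA    = {p,s,r,q,u,t}
  3. cA    = {s,r,u}
  4. ckA   = ∅
  5. kcA   = {s,r,q,u,t}
  6. ckcA  = {p}
k, c of each give nothing new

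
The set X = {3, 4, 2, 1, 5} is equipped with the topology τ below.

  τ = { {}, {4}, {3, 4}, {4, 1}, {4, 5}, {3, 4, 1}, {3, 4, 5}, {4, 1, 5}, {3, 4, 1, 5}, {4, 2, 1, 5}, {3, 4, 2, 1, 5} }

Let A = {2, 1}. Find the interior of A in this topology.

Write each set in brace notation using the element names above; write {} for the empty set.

opens ⊆ A: {}; union → int = {}

{}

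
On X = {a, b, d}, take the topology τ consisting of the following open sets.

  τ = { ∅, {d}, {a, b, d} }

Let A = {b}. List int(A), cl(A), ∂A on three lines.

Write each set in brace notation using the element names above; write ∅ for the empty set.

int(A) = ∅
cl(A)  = {a, b}
∂A     = {a, b}

U open, U⊆A: ∅. int(A) = ⋃ = ∅
X∖A={a, d}, int(X∖A)={d}, hence cl(A)={a, b}
∂A: remove int from cl → {a, b}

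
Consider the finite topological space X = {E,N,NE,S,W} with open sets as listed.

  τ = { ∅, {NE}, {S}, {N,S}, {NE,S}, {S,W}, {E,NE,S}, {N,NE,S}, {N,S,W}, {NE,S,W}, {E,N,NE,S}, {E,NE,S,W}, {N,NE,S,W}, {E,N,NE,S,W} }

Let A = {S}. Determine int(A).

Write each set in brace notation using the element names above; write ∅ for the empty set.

{S}

U open, U⊆A: ∅, {S}. int(A) = ⋃ = {S}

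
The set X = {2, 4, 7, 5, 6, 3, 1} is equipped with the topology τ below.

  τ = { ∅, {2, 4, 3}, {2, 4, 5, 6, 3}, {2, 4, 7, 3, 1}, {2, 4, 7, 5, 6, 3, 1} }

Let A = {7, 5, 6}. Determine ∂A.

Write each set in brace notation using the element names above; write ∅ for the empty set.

open subsets of A: ∅; so int(A) = ∅
closure: X∖int(X∖A) = X∖{2, 4, 3} = {7, 5, 6, 1}
∂A = {7, 5, 6, 1} minus ∅ = {7, 5, 6, 1}

{7, 5, 6, 1}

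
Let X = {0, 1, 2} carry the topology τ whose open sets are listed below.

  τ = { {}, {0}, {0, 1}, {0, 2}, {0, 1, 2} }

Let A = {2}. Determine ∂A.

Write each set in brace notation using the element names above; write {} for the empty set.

interior: largest open inside A is {} (from {})
cl via duality: int({0, 1}) = {0, 1}, so X∖{0, 1} = {2}
cl∖int = {2}

{2}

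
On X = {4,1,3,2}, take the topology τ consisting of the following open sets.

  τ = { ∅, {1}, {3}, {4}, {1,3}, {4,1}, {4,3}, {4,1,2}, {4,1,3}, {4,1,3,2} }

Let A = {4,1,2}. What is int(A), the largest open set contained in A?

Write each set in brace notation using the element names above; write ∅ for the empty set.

interior: largest open inside A is {4,1,2} (from ∅, {4}, {1}, {4,1}, {4,1,2})

{4,1,2}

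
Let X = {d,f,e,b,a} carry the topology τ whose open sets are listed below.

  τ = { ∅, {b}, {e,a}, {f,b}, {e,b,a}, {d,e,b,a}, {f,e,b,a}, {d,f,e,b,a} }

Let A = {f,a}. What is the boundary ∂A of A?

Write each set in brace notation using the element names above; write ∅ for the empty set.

opens ⊆ A: ∅; union → int = ∅
complement {d,e,b}; its interior {b}; cl(A) = X∖{b} = {d,f,e,a}
boundary = {d,f,e,a} ∖ ∅ = {d,f,e,a}

{d,f,e,a}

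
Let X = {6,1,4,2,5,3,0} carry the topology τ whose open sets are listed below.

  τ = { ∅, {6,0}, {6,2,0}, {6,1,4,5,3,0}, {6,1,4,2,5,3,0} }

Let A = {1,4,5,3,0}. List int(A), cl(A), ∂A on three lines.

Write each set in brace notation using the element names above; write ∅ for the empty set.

open subsets of A: ∅; so int(A) = ∅
closure: X∖int(X∖A) = X∖∅ = {6,1,4,2,5,3,0}
∂A = {6,1,4,2,5,3,0} minus ∅ = {6,1,4,2,5,3,0}

int(A) = ∅
cl(A)  = {6,1,4,2,5,3,0}
∂A     = {6,1,4,2,5,3,0}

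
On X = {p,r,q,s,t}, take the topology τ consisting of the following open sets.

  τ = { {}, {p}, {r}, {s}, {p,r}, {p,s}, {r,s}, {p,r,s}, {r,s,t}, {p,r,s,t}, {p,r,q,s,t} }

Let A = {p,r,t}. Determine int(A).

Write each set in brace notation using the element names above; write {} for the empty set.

interior: largest open inside A is {p,r} (from {}, {r}, {p}, {p,r})

{p,r}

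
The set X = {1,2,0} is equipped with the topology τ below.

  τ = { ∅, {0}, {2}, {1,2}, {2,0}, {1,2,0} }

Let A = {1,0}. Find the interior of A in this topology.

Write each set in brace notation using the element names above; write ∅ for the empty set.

{0}

interior: largest open inside A is {0} (from ∅, {0})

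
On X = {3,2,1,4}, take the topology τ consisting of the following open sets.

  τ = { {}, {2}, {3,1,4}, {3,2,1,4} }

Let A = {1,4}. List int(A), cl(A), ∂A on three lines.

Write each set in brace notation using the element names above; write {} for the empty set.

int(A) = {}
cl(A)  = {3,1,4}
∂A     = {3,1,4}

open subsets of A: {}; so int(A) = {}
closure: X∖int(X∖A) = X∖{2} = {3,1,4}
∂A = {3,1,4} minus {} = {3,1,4}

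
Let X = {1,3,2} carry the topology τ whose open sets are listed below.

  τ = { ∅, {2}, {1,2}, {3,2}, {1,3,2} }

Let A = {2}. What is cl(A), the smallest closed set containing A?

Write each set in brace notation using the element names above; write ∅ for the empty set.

{1,3,2}

closure: X∖int(X∖A) = X∖∅ = {1,3,2}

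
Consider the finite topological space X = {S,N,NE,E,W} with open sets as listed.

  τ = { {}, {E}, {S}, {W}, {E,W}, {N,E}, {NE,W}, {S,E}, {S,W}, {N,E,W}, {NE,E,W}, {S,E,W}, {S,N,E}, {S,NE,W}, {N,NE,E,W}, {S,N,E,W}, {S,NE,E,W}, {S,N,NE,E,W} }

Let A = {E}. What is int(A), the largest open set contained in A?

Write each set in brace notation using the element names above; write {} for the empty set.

{E}

opens ⊆ A: {}, {E}; union → int = {E}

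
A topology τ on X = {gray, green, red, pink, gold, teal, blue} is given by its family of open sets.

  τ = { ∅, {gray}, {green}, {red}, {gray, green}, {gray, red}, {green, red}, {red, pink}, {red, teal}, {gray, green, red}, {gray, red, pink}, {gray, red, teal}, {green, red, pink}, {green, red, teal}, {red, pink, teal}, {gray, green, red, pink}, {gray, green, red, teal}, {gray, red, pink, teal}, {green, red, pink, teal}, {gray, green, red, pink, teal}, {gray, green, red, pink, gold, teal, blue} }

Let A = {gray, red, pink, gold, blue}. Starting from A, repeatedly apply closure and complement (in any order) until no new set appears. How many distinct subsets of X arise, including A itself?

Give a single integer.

8

cl via duality: int({green, teal}) = {green}, so X∖{green} = {gray, red, pink, gold, teal, blue}
Write k for closure, c for complement:
  1. A     = {gray, red, pink, gold, blue}
  2. kA    = {gray, red, pink, gold, teal, blue}
  3. cA    = {green, teal}
  4. ckA   = {green}
  5. kcA   = {green, gold, teal, blue}
  6. kckA  = {green, gold, blue}
  7. ckcA  = {gray, red, pink}
  8. ckckA = {gray, red, pink, teal}
applying k or c yields no new set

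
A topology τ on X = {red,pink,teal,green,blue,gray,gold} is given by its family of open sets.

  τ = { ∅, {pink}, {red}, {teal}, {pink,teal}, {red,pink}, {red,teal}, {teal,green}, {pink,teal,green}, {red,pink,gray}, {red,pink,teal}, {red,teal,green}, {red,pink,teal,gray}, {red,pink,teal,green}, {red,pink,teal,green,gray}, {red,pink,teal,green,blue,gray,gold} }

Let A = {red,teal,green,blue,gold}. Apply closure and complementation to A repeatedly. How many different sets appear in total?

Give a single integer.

complement {pink,gray}; its interior {pink}; cl(A) = X∖{pink} = {red,teal,green,blue,gray,gold}
With k = closure, c = complement:
  1. A     = {red,teal,green,blue,gold}
  2. kA    = {red,teal,green,blue,gray,gold}
  3. cA    = {pink,gray}
  4. ckA   = {pink}
  5. kcA   = {pink,blue,gray,gold}
  6. ckcA  = {red,teal,green}
k, c of each give nothing new

6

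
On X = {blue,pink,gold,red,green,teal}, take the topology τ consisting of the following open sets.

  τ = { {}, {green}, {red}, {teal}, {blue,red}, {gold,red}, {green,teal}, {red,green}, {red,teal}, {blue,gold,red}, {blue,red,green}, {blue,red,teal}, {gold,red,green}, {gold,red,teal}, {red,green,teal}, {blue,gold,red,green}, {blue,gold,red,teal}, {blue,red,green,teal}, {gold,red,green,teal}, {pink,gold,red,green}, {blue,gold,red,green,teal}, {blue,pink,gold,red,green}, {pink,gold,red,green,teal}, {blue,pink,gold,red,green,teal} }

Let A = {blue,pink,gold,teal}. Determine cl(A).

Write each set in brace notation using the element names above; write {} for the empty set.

closure: X∖int(X∖A) = X∖{red,green} = {blue,pink,gold,teal}

{blue,pink,gold,teal}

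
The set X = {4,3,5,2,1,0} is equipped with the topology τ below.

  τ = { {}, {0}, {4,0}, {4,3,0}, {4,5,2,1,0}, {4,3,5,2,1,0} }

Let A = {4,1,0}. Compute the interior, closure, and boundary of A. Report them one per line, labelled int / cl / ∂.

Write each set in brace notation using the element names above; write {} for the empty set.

interior: largest open inside A is {4,0} (from {}, {0}, {4,0})
cl via duality: int({3,5,2}) = {}, so X∖{} = {4,3,5,2,1,0}
cl∖int = {3,5,2,1}

int(A) = {4,0}
cl(A)  = {4,3,5,2,1,0}
∂A     = {3,5,2,1}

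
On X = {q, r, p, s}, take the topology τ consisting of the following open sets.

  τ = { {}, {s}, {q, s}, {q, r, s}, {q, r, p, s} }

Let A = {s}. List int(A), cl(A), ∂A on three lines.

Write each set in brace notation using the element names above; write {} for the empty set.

open subsets of A: {}, {s}; so int(A) = {s}
closure: X∖int(X∖A) = X∖{} = {q, r, p, s}
∂A = {q, r, p, s} minus {s} = {q, r, p}

int(A) = {s}
cl(A)  = {q, r, p, s}
∂A     = {q, r, p}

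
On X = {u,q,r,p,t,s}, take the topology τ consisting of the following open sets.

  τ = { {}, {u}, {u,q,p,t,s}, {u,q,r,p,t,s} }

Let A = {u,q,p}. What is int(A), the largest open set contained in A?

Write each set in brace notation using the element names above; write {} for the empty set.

{u}

open subsets of A: {}, {u}; so int(A) = {u}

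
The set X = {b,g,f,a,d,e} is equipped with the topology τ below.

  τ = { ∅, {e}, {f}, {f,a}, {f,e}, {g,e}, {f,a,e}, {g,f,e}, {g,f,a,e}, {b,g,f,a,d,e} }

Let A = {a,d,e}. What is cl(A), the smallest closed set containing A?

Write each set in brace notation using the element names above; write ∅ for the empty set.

{b,g,a,d,e}

closure: X∖int(X∖A) = X∖{f} = {b,g,a,d,e}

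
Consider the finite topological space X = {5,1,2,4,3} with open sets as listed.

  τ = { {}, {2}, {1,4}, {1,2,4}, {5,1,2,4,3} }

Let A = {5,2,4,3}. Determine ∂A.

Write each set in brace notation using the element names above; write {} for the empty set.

{5,1,4,3}

opens ⊆ A: {}, {2}; union → int = {2}
complement {1}; its interior {}; cl(A) = X∖{} = {5,1,2,4,3}
boundary = {5,1,2,4,3} ∖ {2} = {5,1,4,3}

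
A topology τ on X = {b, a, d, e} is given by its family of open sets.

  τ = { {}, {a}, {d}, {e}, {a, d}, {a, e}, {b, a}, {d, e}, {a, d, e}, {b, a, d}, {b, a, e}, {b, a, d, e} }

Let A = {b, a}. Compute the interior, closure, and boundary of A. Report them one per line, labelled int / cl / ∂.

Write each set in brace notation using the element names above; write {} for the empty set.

interior: largest open inside A is {b, a} (from {}, {a}, {b, a})
cl via duality: int({d, e}) = {d, e}, so X∖{d, e} = {b, a}
cl∖int = {}

int(A) = {b, a}
cl(A)  = {b, a}
∂A     = {}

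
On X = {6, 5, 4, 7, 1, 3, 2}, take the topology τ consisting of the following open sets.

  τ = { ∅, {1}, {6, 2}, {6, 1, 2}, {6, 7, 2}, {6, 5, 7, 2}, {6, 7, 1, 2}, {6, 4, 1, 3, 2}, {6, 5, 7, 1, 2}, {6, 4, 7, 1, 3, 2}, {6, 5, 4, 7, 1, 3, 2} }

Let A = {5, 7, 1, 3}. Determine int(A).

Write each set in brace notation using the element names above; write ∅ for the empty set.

opens ⊆ A: ∅, {1}; union → int = {1}

{1}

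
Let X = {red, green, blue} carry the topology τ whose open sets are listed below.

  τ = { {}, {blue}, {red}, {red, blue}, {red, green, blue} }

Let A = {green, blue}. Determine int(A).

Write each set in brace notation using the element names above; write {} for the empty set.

open subsets of A: {}, {blue}; so int(A) = {blue}

{blue}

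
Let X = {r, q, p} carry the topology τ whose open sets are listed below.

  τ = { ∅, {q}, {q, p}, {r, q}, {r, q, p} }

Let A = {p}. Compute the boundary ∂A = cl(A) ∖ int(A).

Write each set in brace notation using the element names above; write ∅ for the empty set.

opens ⊆ A: ∅; union → int = ∅
complement {r, q}; its interior {r, q}; cl(A) = X∖{r, q} = {p}
boundary = {p} ∖ ∅ = {p}

{p}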